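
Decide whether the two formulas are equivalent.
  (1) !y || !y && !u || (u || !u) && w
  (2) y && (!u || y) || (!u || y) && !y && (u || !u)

No

E1: !y || !y && !u || (u || !u) && w
    = !y || !y && !u || w   — complement / identity
    = !y || w   — absorption
E2: y && (!u || y) || (!u || y) && !y && (u || !u)
    = y && (!u || y) || (!u || y) && !y   — complement / identity
    = !u || y   — distribution
These differ: at u=1, w=0, y=1, E1 = 0 but E2 = 1.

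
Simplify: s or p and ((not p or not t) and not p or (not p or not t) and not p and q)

s or p and ((not p or not t) and not p or (not p or not t) and not p and q)
= s or p and (not p or not t) and not p   [absorption]
= s or p and not p   [absorption]
= s   [complement / identity]

s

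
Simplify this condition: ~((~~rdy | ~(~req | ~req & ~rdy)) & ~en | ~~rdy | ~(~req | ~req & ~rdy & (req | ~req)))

~((~~rdy | ~(~req | ~req & ~rdy)) & ~en | ~~rdy | ~(~req | ~req & ~rdy & (req | ~req)))
= ~((~~rdy | ~(~req | ~req & ~rdy)) & ~en | ~~rdy | ~(~req | ~req & ~rdy))   — complement / identity
= ~(~~rdy | ~(~req | ~req & ~rdy))   — absorption
= ~rdy & (~req | ~req & ~rdy)   — De Morgan
= ~rdy & ~req   — absorption

~rdy & ~req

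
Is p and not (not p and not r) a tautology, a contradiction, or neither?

p and not (not p and not r)
= p and (p or r)   (De Morgan)
= p   (absorption)
This depends on p, so it is not a constant.

neither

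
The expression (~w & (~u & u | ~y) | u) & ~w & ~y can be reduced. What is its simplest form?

~w & ~y

(~w & (~u & u | ~y) | u) & ~w & ~y
= (~w & ~y | u) & ~w & ~y
= ~w & ~y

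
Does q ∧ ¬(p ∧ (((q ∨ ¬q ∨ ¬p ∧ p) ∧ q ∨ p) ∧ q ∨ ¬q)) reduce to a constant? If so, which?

q ∧ ¬(p ∧ (((q ∨ ¬q ∨ ¬p ∧ p) ∧ q ∨ p) ∧ q ∨ ¬q))
= q ∧ ¬(p ∧ (((q ∨ ¬q) ∧ q ∨ p) ∧ q ∨ ¬q))   [complement / identity]
= q ∧ ¬(p ∧ ((q ∨ p) ∧ q ∨ ¬q))   [complement / identity]
= q ∧ ¬(p ∧ (q ∨ ¬q))   [absorption]
= q ∧ ¬p   [complement / identity]
This depends on p, q, so it is not a constant.

no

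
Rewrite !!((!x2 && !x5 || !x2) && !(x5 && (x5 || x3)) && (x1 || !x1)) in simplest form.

!!((!x2 && !x5 || !x2) && !(x5 && (x5 || x3)) && (x1 || !x1))
= !!(!x2 && !(x5 && (x5 || x3)) && (x1 || !x1))   (absorption)
= !x2 && !(x5 && (x5 || x3)) && (x1 || !x1)   (double negation)
= !x2 && !x5 && (x1 || !x1)   (absorption)
= !x2 && !x5   (complement / identity)

!x2 && !x5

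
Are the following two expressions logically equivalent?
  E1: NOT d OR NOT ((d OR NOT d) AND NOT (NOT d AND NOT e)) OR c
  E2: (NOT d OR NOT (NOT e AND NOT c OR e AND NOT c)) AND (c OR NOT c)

Yes

E1: NOT d OR NOT ((d OR NOT d) AND NOT (NOT d AND NOT e)) OR c
    = NOT d OR NOT NOT (NOT d AND NOT e) OR c
    = NOT d OR NOT d AND NOT e OR c
    = NOT d OR c
E2: (NOT d OR NOT (NOT e AND NOT c OR e AND NOT c)) AND (c OR NOT c)
    = NOT d OR NOT (NOT e AND NOT c OR e AND NOT c)
    = NOT d OR NOT NOT c
    = NOT d OR c
Both reduce to NOT d OR c, so they are equivalent.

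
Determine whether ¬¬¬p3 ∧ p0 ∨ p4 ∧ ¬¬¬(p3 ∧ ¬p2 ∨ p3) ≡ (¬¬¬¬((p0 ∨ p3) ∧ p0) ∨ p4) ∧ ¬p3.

Yes

E1: ¬¬¬p3 ∧ p0 ∨ p4 ∧ ¬¬¬(p3 ∧ ¬p2 ∨ p3)
    = ¬¬¬p3 ∧ p0 ∨ p4 ∧ ¬¬¬p3   [absorption]
    = (p0 ∨ p4) ∧ ¬¬¬p3   [distribution]
    = (p0 ∨ p4) ∧ ¬p3   [double negation]
E2: (¬¬¬¬((p0 ∨ p3) ∧ p0) ∨ p4) ∧ ¬p3
    = (¬¬¬¬p0 ∨ p4) ∧ ¬p3   [absorption]
    = (¬¬p0 ∨ p4) ∧ ¬p3   [double negation]
    = (p0 ∨ p4) ∧ ¬p3   [double negation]
Both reduce to (p0 ∨ p4) ∧ ¬p3, so they are equivalent.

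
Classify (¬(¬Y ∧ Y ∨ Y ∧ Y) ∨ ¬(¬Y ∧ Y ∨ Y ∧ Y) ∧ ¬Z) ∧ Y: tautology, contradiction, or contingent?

(¬(¬Y ∧ Y ∨ Y ∧ Y) ∨ ¬(¬Y ∧ Y ∨ Y ∧ Y) ∧ ¬Z) ∧ Y
= ¬(¬Y ∧ Y ∨ Y ∧ Y) ∧ Y   — absorption
= ¬Y ∧ Y   — distribution
= False   — complement

contradiction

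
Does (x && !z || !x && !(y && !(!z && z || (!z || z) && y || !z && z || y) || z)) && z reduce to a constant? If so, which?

(x && !z || !x && !(y && !(!z && z || (!z || z) && y || !z && z || y) || z)) && z
= (x && !z || !x && !(y && !(!z && z || y || !z && z || y) || z)) && z   — complement / identity
= (x && !z || !x && !(y && !(!z && z || y) || z)) && z   — idempotence
= (x && !z || !x && !(y && !y || z)) && z   — complement / identity
= (x && !z || !x && !z) && z   — complement / identity
= !z && z   — distribution
= false   — complement

yes, False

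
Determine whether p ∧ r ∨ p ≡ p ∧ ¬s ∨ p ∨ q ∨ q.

No

E1: p ∧ r ∨ p
    = p
E2: p ∧ ¬s ∨ p ∨ q ∨ q
    = p ∨ q ∨ q
    = p ∨ q
These differ: at p=0, q=1, r=0, s=0, E1 = 0 but E2 = 1.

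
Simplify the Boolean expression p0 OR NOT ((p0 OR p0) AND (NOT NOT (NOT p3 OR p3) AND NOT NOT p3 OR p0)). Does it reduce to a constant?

p0 OR NOT ((p0 OR p0) AND (NOT NOT (NOT p3 OR p3) AND NOT NOT p3 OR p0))
= p0 OR NOT ((p0 OR p0) AND ((NOT p3 OR p3) AND NOT NOT p3 OR p0))   [double negation]
= p0 OR NOT ((p0 OR p0) AND (NOT NOT p3 OR p0))   [complement / identity]
= p0 OR NOT (p0 OR p0 AND NOT NOT p3)   [distribution]
= p0 OR NOT (p0 OR p0 AND p3)   [double negation]
= p0 OR NOT p0   [absorption]
= TRUE   [complement]

TRUE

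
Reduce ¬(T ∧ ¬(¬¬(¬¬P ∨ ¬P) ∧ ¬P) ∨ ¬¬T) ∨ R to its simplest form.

¬(T ∧ ¬(¬¬(¬¬P ∨ ¬P) ∧ ¬P) ∨ ¬¬T) ∨ R
= ¬(T ∧ ¬(¬(¬P ∧ P) ∧ ¬P) ∨ ¬¬T) ∨ R
= ¬(T ∧ (¬P ∧ P ∨ P) ∨ ¬¬T) ∨ R
= ¬(T ∧ P ∨ ¬¬T) ∨ R
= ¬(T ∧ P ∨ T) ∨ R
= ¬T ∨ R

¬T ∨ R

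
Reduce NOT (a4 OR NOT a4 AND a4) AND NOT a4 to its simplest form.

NOT a4

NOT (a4 OR NOT a4 AND a4) AND NOT a4
= NOT a4 AND NOT a4
= NOT a4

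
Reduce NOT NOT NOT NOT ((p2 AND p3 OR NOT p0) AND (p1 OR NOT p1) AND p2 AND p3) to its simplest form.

p2 AND p3

NOT NOT NOT NOT ((p2 AND p3 OR NOT p0) AND (p1 OR NOT p1) AND p2 AND p3)
= NOT NOT NOT NOT ((p2 AND p3 OR NOT p0) AND p2 AND p3)   — complement / identity
= NOT NOT NOT NOT (p2 AND p3)   — absorption
= NOT NOT (p2 AND p3)   — double negation
= p2 AND p3   — double negation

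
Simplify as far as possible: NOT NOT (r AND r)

NOT NOT (r AND r)
= NOT NOT r
= r

r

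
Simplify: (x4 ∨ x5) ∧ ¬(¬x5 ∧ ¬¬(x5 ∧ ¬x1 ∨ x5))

x4 ∨ x5

(x4 ∨ x5) ∧ ¬(¬x5 ∧ ¬¬(x5 ∧ ¬x1 ∨ x5))
= (x4 ∨ x5) ∧ (x5 ∨ ¬(x5 ∧ ¬x1 ∨ x5))   — De Morgan
= (x4 ∨ x5) ∧ (x5 ∨ ¬x5)   — absorption
= x4 ∨ x5   — complement / identity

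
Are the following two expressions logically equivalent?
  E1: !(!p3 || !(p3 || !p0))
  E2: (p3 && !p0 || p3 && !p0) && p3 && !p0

E1: !(!p3 || !(p3 || !p0))
    = p3 && (p3 || !p0)
    = p3
E2: (p3 && !p0 || p3 && !p0) && p3 && !p0
    = p3 && !p0 && p3 && !p0
    = p3 && !p0
These differ: at p0=1, p3=1, E1 = 1 but E2 = 0.

No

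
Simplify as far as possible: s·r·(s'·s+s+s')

s·r·(s'·s+s+s')
= s·r·(s+s')   — complement / identity
= s·r   — complement / identity

s·r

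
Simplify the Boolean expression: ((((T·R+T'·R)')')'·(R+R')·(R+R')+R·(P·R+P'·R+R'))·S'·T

S'·T

((((T·R+T'·R)')')'·(R+R')·(R+R')+R·(P·R+P'·R+R'))·S'·T
= (((R')')'·(R+R')·(R+R')+R·(P·R+P'·R+R'))·S'·T   — distribution
= (((R')')'·(R+R')+R·(P·R+P'·R+R'))·S'·T   — idempotence
= (((R')')'·(R+R')+R·(R+R'))·S'·T   — distribution
= (R'·(R+R')+R·(R+R'))·S'·T   — double negation
= (R+R')·S'·T   — distribution
= S'·T   — complement / identity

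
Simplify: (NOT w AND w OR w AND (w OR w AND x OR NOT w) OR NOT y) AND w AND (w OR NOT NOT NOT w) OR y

(NOT w AND w OR w AND (w OR w AND x OR NOT w) OR NOT y) AND w AND (w OR NOT NOT NOT w) OR y
= (NOT w AND w OR w AND (w OR NOT w) OR NOT y) AND w AND (w OR NOT NOT NOT w) OR y
= (NOT w AND w OR w AND (w OR NOT w) OR NOT y) AND w AND (w OR NOT w) OR y
= (w AND (w OR NOT w) OR NOT y) AND w AND (w OR NOT w) OR y
= w AND (w OR NOT w) OR y
= w OR y

w OR y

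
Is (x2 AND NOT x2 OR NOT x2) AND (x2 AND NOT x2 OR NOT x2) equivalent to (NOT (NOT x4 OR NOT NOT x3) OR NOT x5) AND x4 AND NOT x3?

E1: (x2 AND NOT x2 OR NOT x2) AND (x2 AND NOT x2 OR NOT x2)
    = x2 AND NOT x2 OR NOT x2
    = NOT x2
E2: (NOT (NOT x4 OR NOT NOT x3) OR NOT x5) AND x4 AND NOT x3
    = (x4 AND NOT x3 OR NOT x5) AND x4 AND NOT x3
    = x4 AND NOT x3
These differ: at x2=0, x3=0, x4=0, x5=0, E1 = 1 but E2 = 0.

No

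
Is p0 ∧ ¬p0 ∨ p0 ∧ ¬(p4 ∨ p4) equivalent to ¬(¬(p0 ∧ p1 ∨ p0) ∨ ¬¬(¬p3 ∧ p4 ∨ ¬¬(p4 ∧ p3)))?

E1: p0 ∧ ¬p0 ∨ p0 ∧ ¬(p4 ∨ p4)
    = p0 ∧ ¬p0 ∨ p0 ∧ ¬p4
    = p0 ∧ ¬p4
E2: ¬(¬(p0 ∧ p1 ∨ p0) ∨ ¬¬(¬p3 ∧ p4 ∨ ¬¬(p4 ∧ p3)))
    = ¬(¬(p0 ∧ p1 ∨ p0) ∨ ¬¬(¬p3 ∧ p4 ∨ p4 ∧ p3))
    = ¬(¬(p0 ∧ p1 ∨ p0) ∨ ¬¬p4)
    = ¬(¬p0 ∨ ¬¬p4)
    = p0 ∧ ¬p4
Both reduce to p0 ∧ ¬p4, so they are equivalent.

Yes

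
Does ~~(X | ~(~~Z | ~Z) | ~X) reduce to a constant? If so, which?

~~(X | ~(~~Z | ~Z) | ~X)
= ~~(X | ~Z & Z | ~X)   (De Morgan)
= ~~(X | ~X)   (complement / identity)
= X | ~X   (double negation)
= 1   (complement)

yes, True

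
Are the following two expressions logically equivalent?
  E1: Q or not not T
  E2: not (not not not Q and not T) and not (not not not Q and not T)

Yes

E1: Q or not not T
    = Q or T   (double negation)
E2: not (not not not Q and not T) and not (not not not Q and not T)
    = not (not not not Q and not T)   (idempotence)
    = not not Q or T   (De Morgan)
    = Q or T   (double negation)
Both reduce to Q or T, so they are equivalent.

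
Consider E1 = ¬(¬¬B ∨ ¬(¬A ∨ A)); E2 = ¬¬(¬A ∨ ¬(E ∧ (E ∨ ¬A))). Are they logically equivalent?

E1: ¬(¬¬B ∨ ¬(¬A ∨ A))
    = ¬B ∧ (¬A ∨ A)   — De Morgan
    = ¬B   — complement / identity
E2: ¬¬(¬A ∨ ¬(E ∧ (E ∨ ¬A)))
    = ¬¬(¬A ∨ ¬E)   — absorption
    = ¬A ∨ ¬E   — double negation
These differ: at A=0, B=1, E=0, E1 = 0 but E2 = 1.

No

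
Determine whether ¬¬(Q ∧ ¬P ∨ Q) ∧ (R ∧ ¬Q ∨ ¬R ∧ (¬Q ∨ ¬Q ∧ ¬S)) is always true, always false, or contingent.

always false

¬¬(Q ∧ ¬P ∨ Q) ∧ (R ∧ ¬Q ∨ ¬R ∧ (¬Q ∨ ¬Q ∧ ¬S))
= ¬¬Q ∧ (R ∧ ¬Q ∨ ¬R ∧ (¬Q ∨ ¬Q ∧ ¬S))   — absorption
= ¬¬Q ∧ (R ∧ ¬Q ∨ ¬R ∧ ¬Q)   — absorption
= ¬¬Q ∧ ¬Q   — distribution
= Q ∧ ¬Q   — double negation
= False   — complement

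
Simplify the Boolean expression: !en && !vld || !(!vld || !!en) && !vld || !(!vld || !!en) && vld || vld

!en && !vld || !(!vld || !!en) && !vld || !(!vld || !!en) && vld || vld
= !en && !vld || !(!vld || !!en) && !vld || vld && !en && vld || vld
= !en && !vld || vld && !en && !vld || vld && !en && vld || vld
= !en && !vld || vld && !en || vld
= !en || vld

!en || vld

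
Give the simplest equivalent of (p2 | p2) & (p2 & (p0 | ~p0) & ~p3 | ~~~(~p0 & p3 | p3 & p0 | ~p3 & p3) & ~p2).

p2 & ~p3

(p2 | p2) & (p2 & (p0 | ~p0) & ~p3 | ~~~(~p0 & p3 | p3 & p0 | ~p3 & p3) & ~p2)
= (p2 | p2) & (p2 & (p0 | ~p0) & ~p3 | ~(~p0 & p3 | p3 & p0 | ~p3 & p3) & ~p2)
= p2 & (p2 & (p0 | ~p0) & ~p3 | ~(~p0 & p3 | p3 & p0 | ~p3 & p3) & ~p2)
= p2 & (p2 & ~p3 | ~(~p0 & p3 | p3 & p0 | ~p3 & p3) & ~p2)
= p2 & (p2 & ~p3 | ~(~p0 & p3 | p3 & p0) & ~p2)
= p2 & (p2 & ~p3 | ~p3 & ~p2)
= p2 & ~p3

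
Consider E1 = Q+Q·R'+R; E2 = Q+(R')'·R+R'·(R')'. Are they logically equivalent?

Yes

E1: Q+Q·R'+R
    = Q+R
E2: Q+(R')'·R+R'·(R')'
    = Q+(R')'
    = Q+R
Both reduce to Q+R, so they are equivalent.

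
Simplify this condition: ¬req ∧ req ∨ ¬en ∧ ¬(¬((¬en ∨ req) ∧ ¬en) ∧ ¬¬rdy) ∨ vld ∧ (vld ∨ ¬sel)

¬req ∧ req ∨ ¬en ∧ ¬(¬((¬en ∨ req) ∧ ¬en) ∧ ¬¬rdy) ∨ vld ∧ (vld ∨ ¬sel)
= ¬req ∧ req ∨ ¬en ∧ ((¬en ∨ req) ∧ ¬en ∨ ¬rdy) ∨ vld ∧ (vld ∨ ¬sel)
= ¬en ∧ ((¬en ∨ req) ∧ ¬en ∨ ¬rdy) ∨ vld ∧ (vld ∨ ¬sel)
= ¬en ∧ (¬en ∨ ¬rdy) ∨ vld ∧ (vld ∨ ¬sel)
= ¬en ∨ vld ∧ (vld ∨ ¬sel)
= ¬en ∨ vld

¬en ∨ vld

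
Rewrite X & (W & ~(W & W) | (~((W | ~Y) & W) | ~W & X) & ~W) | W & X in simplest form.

X

X & (W & ~(W & W) | (~((W | ~Y) & W) | ~W & X) & ~W) | W & X
= X & (W & ~W | (~((W | ~Y) & W) | ~W & X) & ~W) | W & X   [idempotence]
= X & (W & ~W | (~W | ~W & X) & ~W) | W & X   [absorption]
= X & (W & ~W | ~W & ~W) | W & X   [absorption]
= X & ~W | W & X   [distribution]
= X   [distribution]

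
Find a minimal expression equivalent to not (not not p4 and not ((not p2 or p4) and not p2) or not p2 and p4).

not p4

not (not not p4 and not ((not p2 or p4) and not p2) or not p2 and p4)
= not (not not p4 and not not p2 or not p2 and p4)   — absorption
= not (p4 and not not p2 or not p2 and p4)   — double negation
= not (p4 and p2 or not p2 and p4)   — double negation
= not p4   — distribution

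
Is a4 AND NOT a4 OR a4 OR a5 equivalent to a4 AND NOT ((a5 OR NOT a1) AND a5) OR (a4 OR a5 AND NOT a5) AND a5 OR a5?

Yes

E1: a4 AND NOT a4 OR a4 OR a5
    = a4 OR a5   [complement / identity]
E2: a4 AND NOT ((a5 OR NOT a1) AND a5) OR (a4 OR a5 AND NOT a5) AND a5 OR a5
    = a4 AND NOT a5 OR (a4 OR a5 AND NOT a5) AND a5 OR a5   [absorption]
    = a4 AND NOT a5 OR a4 AND a5 OR a5   [complement / identity]
    = a4 OR a5   [distribution]
Both reduce to a4 OR a5, so they are equivalent.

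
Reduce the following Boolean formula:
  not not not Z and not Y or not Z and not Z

not not not Z and not Y or not Z and not Z
= not Z and not Y or not Z and not Z
= not Z and not Y or not Z
= not Z

not Z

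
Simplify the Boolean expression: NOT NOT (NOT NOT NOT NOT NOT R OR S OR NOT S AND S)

NOT NOT (NOT NOT NOT NOT NOT R OR S OR NOT S AND S)
= NOT NOT (NOT NOT NOT NOT NOT R OR S)   [complement / identity]
= NOT NOT (NOT NOT NOT R OR S)   [double negation]
= NOT NOT NOT R OR S   [double negation]
= NOT R OR S   [double negation]

NOT R OR S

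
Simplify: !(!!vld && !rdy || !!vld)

!vld

!(!!vld && !rdy || !!vld)
= !!!vld
= !vld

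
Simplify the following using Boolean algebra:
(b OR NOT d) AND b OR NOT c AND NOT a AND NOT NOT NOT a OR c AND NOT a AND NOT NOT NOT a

b OR NOT a

(b OR NOT d) AND b OR NOT c AND NOT a AND NOT NOT NOT a OR c AND NOT a AND NOT NOT NOT a
= b OR NOT c AND NOT a AND NOT NOT NOT a OR c AND NOT a AND NOT NOT NOT a   [absorption]
= b OR NOT a AND NOT NOT NOT a   [distribution]
= b OR NOT a AND NOT a   [double negation]
= b OR NOT a   [idempotence]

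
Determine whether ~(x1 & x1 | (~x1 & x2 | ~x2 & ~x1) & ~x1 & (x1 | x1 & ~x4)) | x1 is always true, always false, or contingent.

always true

~(x1 & x1 | (~x1 & x2 | ~x2 & ~x1) & ~x1 & (x1 | x1 & ~x4)) | x1
= ~(x1 & x1 | ~x1 & ~x1 & (x1 | x1 & ~x4)) | x1   [distribution]
= ~(x1 & x1 | ~x1 & ~x1 & x1) | x1   [absorption]
= ~(x1 & x1 | ~x1 & x1) | x1   [idempotence]
= ~x1 | x1   [distribution]
= 1   [complement]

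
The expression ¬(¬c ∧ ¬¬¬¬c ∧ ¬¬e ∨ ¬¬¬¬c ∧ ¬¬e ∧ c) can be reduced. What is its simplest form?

¬c ∨ ¬e

¬(¬c ∧ ¬¬¬¬c ∧ ¬¬e ∨ ¬¬¬¬c ∧ ¬¬e ∧ c)
= ¬(¬¬¬¬c ∧ ¬¬e)   — distribution
= ¬¬¬c ∨ ¬e   — De Morgan
= ¬c ∨ ¬e   — double negation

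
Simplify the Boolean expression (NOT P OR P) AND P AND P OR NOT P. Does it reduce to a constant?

(NOT P OR P) AND P AND P OR NOT P
= P AND P OR NOT P   (complement / identity)
= P OR NOT P   (idempotence)
= TRUE   (complement)

TRUE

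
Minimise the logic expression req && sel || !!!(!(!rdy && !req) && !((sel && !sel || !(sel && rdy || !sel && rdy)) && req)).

req && sel || !rdy

req && sel || !!!(!(!rdy && !req) && !((sel && !sel || !(sel && rdy || !sel && rdy)) && req))
= req && sel || !!!(!(!rdy && !req) && !(!(sel && rdy || !sel && rdy) && req))   [complement / identity]
= req && sel || !!(!rdy && !req || !(sel && rdy || !sel && rdy) && req)   [De Morgan]
= req && sel || !!(!rdy && !req || !rdy && req)   [distribution]
= req && sel || !!!rdy   [distribution]
= req && sel || !rdy   [double negation]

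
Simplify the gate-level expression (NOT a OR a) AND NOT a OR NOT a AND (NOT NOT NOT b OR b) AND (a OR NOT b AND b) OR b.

(NOT a OR a) AND NOT a OR NOT a AND (NOT NOT NOT b OR b) AND (a OR NOT b AND b) OR b
= (NOT a OR a) AND NOT a OR NOT a AND (NOT b OR b) AND (a OR NOT b AND b) OR b   — double negation
= (NOT a OR a) AND NOT a OR NOT a AND (a OR NOT b AND b) OR b   — complement / identity
= NOT a OR NOT a AND (a OR NOT b AND b) OR b   — complement / identity
= NOT a OR NOT a AND a OR b   — complement / identity
= NOT a OR b   — complement / identity

NOT a OR b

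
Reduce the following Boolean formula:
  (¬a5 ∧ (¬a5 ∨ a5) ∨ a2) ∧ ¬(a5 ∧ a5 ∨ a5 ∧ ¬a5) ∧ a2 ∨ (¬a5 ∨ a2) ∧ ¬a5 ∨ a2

¬a5 ∨ a2

(¬a5 ∧ (¬a5 ∨ a5) ∨ a2) ∧ ¬(a5 ∧ a5 ∨ a5 ∧ ¬a5) ∧ a2 ∨ (¬a5 ∨ a2) ∧ ¬a5 ∨ a2
= (¬a5 ∧ (¬a5 ∨ a5) ∨ a2) ∧ ¬a5 ∧ a2 ∨ (¬a5 ∨ a2) ∧ ¬a5 ∨ a2
= (¬a5 ∨ a2) ∧ ¬a5 ∧ a2 ∨ (¬a5 ∨ a2) ∧ ¬a5 ∨ a2
= (¬a5 ∨ a2) ∧ ¬a5 ∨ a2
= ¬a5 ∨ a2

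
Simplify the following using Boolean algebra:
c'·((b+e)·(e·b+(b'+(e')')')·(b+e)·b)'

c'·b'

c'·((b+e)·(e·b+(b'+(e')')')·(b+e)·b)'
= c'·((b+e)·(e·b+b·e')·(b+e)·b)'   (De Morgan)
= c'·((b+e)·b·(b+e)·b)'   (distribution)
= c'·((b+e)·b)'   (idempotence)
= c'·b'   (absorption)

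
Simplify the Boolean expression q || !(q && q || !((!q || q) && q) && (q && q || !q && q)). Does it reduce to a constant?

true

q || !(q && q || !((!q || q) && q) && (q && q || !q && q))
= q || !(q && q || !q && (q && q || !q && q))   [complement / identity]
= q || !(q && q || !q && q)   [distribution]
= q || !q   [distribution]
= true   [complement]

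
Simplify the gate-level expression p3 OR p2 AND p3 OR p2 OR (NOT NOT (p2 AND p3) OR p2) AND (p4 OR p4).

p3 OR p2 AND p3 OR p2 OR (NOT NOT (p2 AND p3) OR p2) AND (p4 OR p4)
= p3 OR p2 AND p3 OR p2 OR (NOT NOT (p2 AND p3) OR p2) AND p4   — idempotence
= p3 OR p2 AND p3 OR p2 OR (p2 AND p3 OR p2) AND p4   — double negation
= p3 OR p2 AND p3 OR p2   — absorption
= p3 OR p2   — absorption

p3 OR p2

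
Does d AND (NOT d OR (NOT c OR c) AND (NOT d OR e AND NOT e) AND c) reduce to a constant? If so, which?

yes, False

d AND (NOT d OR (NOT c OR c) AND (NOT d OR e AND NOT e) AND c)
= d AND (NOT d OR (NOT d OR e AND NOT e) AND c)
= d AND (NOT d OR NOT d AND c)
= d AND NOT d
= FALSE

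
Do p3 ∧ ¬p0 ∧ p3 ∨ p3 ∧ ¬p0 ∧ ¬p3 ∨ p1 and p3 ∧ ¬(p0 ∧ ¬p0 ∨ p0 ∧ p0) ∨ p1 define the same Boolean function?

Yes

E1: p3 ∧ ¬p0 ∧ p3 ∨ p3 ∧ ¬p0 ∧ ¬p3 ∨ p1
    = p3 ∧ ¬p0 ∨ p1   [distribution]
E2: p3 ∧ ¬(p0 ∧ ¬p0 ∨ p0 ∧ p0) ∨ p1
    = p3 ∧ ¬p0 ∨ p1   [distribution]
Both reduce to p3 ∧ ¬p0 ∨ p1, so they are equivalent.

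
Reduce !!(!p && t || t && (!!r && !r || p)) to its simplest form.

!!(!p && t || t && (!!r && !r || p))
= !!(!p && t || t && (r && !r || p))   [double negation]
= !!(t && (!p || r && !r || p))   [distribution]
= !!(t && (!p || p))   [complement / identity]
= !!t   [complement / identity]
= t   [double negation]

t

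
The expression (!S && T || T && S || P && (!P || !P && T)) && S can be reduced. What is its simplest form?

(!S && T || T && S || P && (!P || !P && T)) && S
= (T || P && (!P || !P && T)) && S   (distribution)
= (T || P && !P) && S   (absorption)
= T && S   (complement / identity)

T && S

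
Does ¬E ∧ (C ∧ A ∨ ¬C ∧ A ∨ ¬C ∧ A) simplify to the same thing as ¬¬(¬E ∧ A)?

Yes

E1: ¬E ∧ (C ∧ A ∨ ¬C ∧ A ∨ ¬C ∧ A)
    = ¬E ∧ (C ∧ A ∨ ¬C ∧ A)   — idempotence
    = ¬E ∧ A   — distribution
E2: ¬¬(¬E ∧ A)
    = ¬E ∧ A   — double negation
Both reduce to ¬E ∧ A, so they are equivalent.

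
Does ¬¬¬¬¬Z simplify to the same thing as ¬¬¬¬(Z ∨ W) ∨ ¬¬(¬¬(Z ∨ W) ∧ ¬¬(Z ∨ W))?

E1: ¬¬¬¬¬Z
    = ¬¬¬Z   — double negation
    = ¬Z   — double negation
E2: ¬¬¬¬(Z ∨ W) ∨ ¬¬(¬¬(Z ∨ W) ∧ ¬¬(Z ∨ W))
    = ¬¬¬¬(Z ∨ W) ∨ ¬¬¬¬(Z ∨ W)   — idempotence
    = ¬¬¬¬(Z ∨ W)   — idempotence
    = ¬¬(Z ∨ W)   — double negation
    = Z ∨ W   — double negation
These differ: at W=0, Z=1, E1 = 0 but E2 = 1.

No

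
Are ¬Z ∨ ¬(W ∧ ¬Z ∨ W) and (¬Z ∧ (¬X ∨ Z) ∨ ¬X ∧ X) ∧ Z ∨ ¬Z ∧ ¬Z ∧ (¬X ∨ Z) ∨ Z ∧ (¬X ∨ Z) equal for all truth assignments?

E1: ¬Z ∨ ¬(W ∧ ¬Z ∨ W)
    = ¬Z ∨ ¬W   — absorption
E2: (¬Z ∧ (¬X ∨ Z) ∨ ¬X ∧ X) ∧ Z ∨ ¬Z ∧ ¬Z ∧ (¬X ∨ Z) ∨ Z ∧ (¬X ∨ Z)
    = ¬Z ∧ (¬X ∨ Z) ∧ Z ∨ ¬Z ∧ ¬Z ∧ (¬X ∨ Z) ∨ Z ∧ (¬X ∨ Z)   — complement / identity
    = ¬Z ∧ (¬X ∨ Z) ∨ Z ∧ (¬X ∨ Z)   — distribution
    = ¬X ∨ Z   — distribution
These differ: at W=1, X=1, Z=0, E1 = 1 but E2 = 0.

No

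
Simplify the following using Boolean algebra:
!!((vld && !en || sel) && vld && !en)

!!((vld && !en || sel) && vld && !en)
= (vld && !en || sel) && vld && !en   — double negation
= vld && !en   — absorption

vld && !en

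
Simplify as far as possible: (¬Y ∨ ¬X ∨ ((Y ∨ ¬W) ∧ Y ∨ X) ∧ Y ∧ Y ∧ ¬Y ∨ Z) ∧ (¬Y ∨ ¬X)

(¬Y ∨ ¬X ∨ ((Y ∨ ¬W) ∧ Y ∨ X) ∧ Y ∧ Y ∧ ¬Y ∨ Z) ∧ (¬Y ∨ ¬X)
= (¬Y ∨ ¬X ∨ (Y ∨ X) ∧ Y ∧ Y ∧ ¬Y ∨ Z) ∧ (¬Y ∨ ¬X)   — absorption
= (¬Y ∨ ¬X ∨ (Y ∨ X) ∧ Y ∧ ¬Y ∨ Z) ∧ (¬Y ∨ ¬X)   — idempotence
= (¬Y ∨ ¬X ∨ Y ∧ ¬Y ∨ Z) ∧ (¬Y ∨ ¬X)   — absorption
= (¬Y ∨ ¬X ∨ Z) ∧ (¬Y ∨ ¬X)   — complement / identity
= ¬Y ∨ ¬X   — absorption

¬Y ∨ ¬X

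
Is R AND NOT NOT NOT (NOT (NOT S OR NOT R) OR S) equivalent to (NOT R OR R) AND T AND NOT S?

No

E1: R AND NOT NOT NOT (NOT (NOT S OR NOT R) OR S)
    = R AND NOT (NOT (NOT S OR NOT R) OR S)   [double negation]
    = R AND NOT (S AND R OR S)   [De Morgan]
    = R AND NOT S   [absorption]
E2: (NOT R OR R) AND T AND NOT S
    = T AND NOT S   [complement / identity]
These differ: at R=0, S=0, T=1, E1 = 0 but E2 = 1.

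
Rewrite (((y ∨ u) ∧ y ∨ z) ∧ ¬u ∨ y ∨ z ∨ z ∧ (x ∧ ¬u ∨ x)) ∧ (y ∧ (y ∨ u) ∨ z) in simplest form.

(((y ∨ u) ∧ y ∨ z) ∧ ¬u ∨ y ∨ z ∨ z ∧ (x ∧ ¬u ∨ x)) ∧ (y ∧ (y ∨ u) ∨ z)
= (((y ∨ u) ∧ y ∨ z) ∧ ¬u ∨ y ∨ z ∨ z ∧ (x ∧ ¬u ∨ x)) ∧ (y ∨ z)
= (((y ∨ u) ∧ y ∨ z) ∧ ¬u ∨ y ∨ z ∨ z ∧ x) ∧ (y ∨ z)
= (((y ∨ u) ∧ y ∨ z) ∧ ¬u ∨ y ∨ z) ∧ (y ∨ z)
= ((y ∨ z) ∧ ¬u ∨ y ∨ z) ∧ (y ∨ z)
= (y ∨ z) ∧ (y ∨ z)
= y ∨ z

y ∨ z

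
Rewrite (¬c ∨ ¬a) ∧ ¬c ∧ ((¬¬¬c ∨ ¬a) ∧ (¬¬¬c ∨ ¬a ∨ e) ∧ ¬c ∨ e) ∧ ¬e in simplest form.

(¬c ∨ ¬a) ∧ ¬c ∧ ((¬¬¬c ∨ ¬a) ∧ (¬¬¬c ∨ ¬a ∨ e) ∧ ¬c ∨ e) ∧ ¬e
= (¬c ∨ ¬a) ∧ ¬c ∧ ((¬¬¬c ∨ ¬a) ∧ ¬c ∨ e) ∧ ¬e
= (¬c ∨ ¬a) ∧ ¬c ∧ ((¬c ∨ ¬a) ∧ ¬c ∨ e) ∧ ¬e
= (¬c ∨ ¬a) ∧ ¬c ∧ ¬e
= ¬c ∧ ¬e

¬c ∧ ¬e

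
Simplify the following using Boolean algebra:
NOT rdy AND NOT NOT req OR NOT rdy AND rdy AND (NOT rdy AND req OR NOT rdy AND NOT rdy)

NOT rdy AND NOT NOT req OR NOT rdy AND rdy AND (NOT rdy AND req OR NOT rdy AND NOT rdy)
= (NOT NOT req OR rdy AND (NOT rdy AND req OR NOT rdy AND NOT rdy)) AND NOT rdy
= (NOT NOT req OR rdy AND (NOT rdy AND req OR NOT rdy)) AND NOT rdy
= (NOT NOT req OR rdy AND NOT rdy) AND NOT rdy
= NOT NOT req AND NOT rdy
= req AND NOT rdy

req AND NOT rdy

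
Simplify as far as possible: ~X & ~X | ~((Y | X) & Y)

~X & ~X | ~((Y | X) & Y)
= ~X | ~((Y | X) & Y)   [idempotence]
= ~X | ~Y   [absorption]

~X | ~Y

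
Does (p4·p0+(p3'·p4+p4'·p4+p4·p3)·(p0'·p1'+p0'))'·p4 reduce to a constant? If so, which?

yes, False

(p4·p0+(p3'·p4+p4'·p4+p4·p3)·(p0'·p1'+p0'))'·p4
= (p4·p0+(p3'·p4+p4·p3)·(p0'·p1'+p0'))'·p4   — complement / identity
= (p4·p0+p4·(p0'·p1'+p0'))'·p4   — distribution
= (p4·p0+p4·p0')'·p4   — absorption
= p4'·p4   — distribution
= 0   — complement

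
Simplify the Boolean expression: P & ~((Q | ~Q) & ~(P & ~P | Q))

P & ~((Q | ~Q) & ~(P & ~P | Q))
= P & ~~(P & ~P | Q)   — complement / identity
= P & (P & ~P | Q)   — double negation
= P & Q   — complement / identity

P & Q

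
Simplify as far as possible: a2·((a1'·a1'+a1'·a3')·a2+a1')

a2·((a1'·a1'+a1'·a3')·a2+a1')
= a2·((a1'+a1'·a3')·a2+a1')
= a2·(a1'·a2+a1')
= a2·a1'

a2·a1'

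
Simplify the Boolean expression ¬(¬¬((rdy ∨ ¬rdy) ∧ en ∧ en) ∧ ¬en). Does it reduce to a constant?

True

¬(¬¬((rdy ∨ ¬rdy) ∧ en ∧ en) ∧ ¬en)
= ¬(¬¬(en ∧ en) ∧ ¬en)
= ¬(¬¬en ∧ ¬en)
= ¬en ∨ en
= True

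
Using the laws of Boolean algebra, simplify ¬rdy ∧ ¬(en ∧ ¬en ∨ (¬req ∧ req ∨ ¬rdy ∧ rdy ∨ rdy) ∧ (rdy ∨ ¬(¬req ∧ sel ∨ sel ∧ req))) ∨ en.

¬rdy ∧ ¬(en ∧ ¬en ∨ (¬req ∧ req ∨ ¬rdy ∧ rdy ∨ rdy) ∧ (rdy ∨ ¬(¬req ∧ sel ∨ sel ∧ req))) ∨ en
= ¬rdy ∧ ¬((¬req ∧ req ∨ ¬rdy ∧ rdy ∨ rdy) ∧ (rdy ∨ ¬(¬req ∧ sel ∨ sel ∧ req))) ∨ en   — complement / identity
= ¬rdy ∧ ¬((¬req ∧ req ∨ rdy) ∧ (rdy ∨ ¬(¬req ∧ sel ∨ sel ∧ req))) ∨ en   — complement / identity
= ¬rdy ∧ ¬((¬req ∧ req ∨ rdy) ∧ (rdy ∨ ¬sel)) ∨ en   — distribution
= ¬rdy ∧ ¬(rdy ∧ (rdy ∨ ¬sel)) ∨ en   — complement / identity
= ¬rdy ∧ ¬rdy ∨ en   — absorption
= ¬rdy ∨ en   — idempotence

¬rdy ∨ en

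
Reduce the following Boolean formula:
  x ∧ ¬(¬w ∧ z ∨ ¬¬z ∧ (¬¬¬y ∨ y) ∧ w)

x ∧ ¬z

x ∧ ¬(¬w ∧ z ∨ ¬¬z ∧ (¬¬¬y ∨ y) ∧ w)
= x ∧ ¬(¬w ∧ z ∨ ¬¬z ∧ (¬y ∨ y) ∧ w)   (double negation)
= x ∧ ¬(¬w ∧ z ∨ ¬¬z ∧ w)   (complement / identity)
= x ∧ ¬(¬w ∧ z ∨ z ∧ w)   (double negation)
= x ∧ ¬z   (distribution)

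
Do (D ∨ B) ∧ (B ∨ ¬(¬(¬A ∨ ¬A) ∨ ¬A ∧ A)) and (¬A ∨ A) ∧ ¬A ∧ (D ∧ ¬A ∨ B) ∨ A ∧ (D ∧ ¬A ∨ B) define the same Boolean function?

Yes

E1: (D ∨ B) ∧ (B ∨ ¬(¬(¬A ∨ ¬A) ∨ ¬A ∧ A))
    = D ∧ ¬(¬(¬A ∨ ¬A) ∨ ¬A ∧ A) ∨ B   (distribution)
    = D ∧ ¬(A ∧ A ∨ ¬A ∧ A) ∨ B   (De Morgan)
    = D ∧ ¬A ∨ B   (distribution)
E2: (¬A ∨ A) ∧ ¬A ∧ (D ∧ ¬A ∨ B) ∨ A ∧ (D ∧ ¬A ∨ B)
    = ¬A ∧ (D ∧ ¬A ∨ B) ∨ A ∧ (D ∧ ¬A ∨ B)   (complement / identity)
    = D ∧ ¬A ∨ B   (distribution)
Both reduce to D ∧ ¬A ∨ B, so they are equivalent.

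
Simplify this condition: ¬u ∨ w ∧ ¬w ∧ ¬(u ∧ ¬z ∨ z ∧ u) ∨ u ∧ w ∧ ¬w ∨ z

¬u ∨ z

¬u ∨ w ∧ ¬w ∧ ¬(u ∧ ¬z ∨ z ∧ u) ∨ u ∧ w ∧ ¬w ∨ z
= ¬u ∨ w ∧ ¬w ∧ ¬u ∨ u ∧ w ∧ ¬w ∨ z
= ¬u ∨ w ∧ ¬w ∨ z
= ¬u ∨ z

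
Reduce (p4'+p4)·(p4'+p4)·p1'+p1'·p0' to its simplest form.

(p4'+p4)·(p4'+p4)·p1'+p1'·p0'
= (p4'+p4)·p1'+p1'·p0'   (complement / identity)
= p1'+p1'·p0'   (complement / identity)
= p1'   (absorption)

p1'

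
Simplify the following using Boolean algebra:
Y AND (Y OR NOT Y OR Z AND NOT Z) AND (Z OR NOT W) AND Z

Y AND Z

Y AND (Y OR NOT Y OR Z AND NOT Z) AND (Z OR NOT W) AND Z
= Y AND (Y OR NOT Y) AND (Z OR NOT W) AND Z
= Y AND (Y OR NOT Y) AND Z
= Y AND Z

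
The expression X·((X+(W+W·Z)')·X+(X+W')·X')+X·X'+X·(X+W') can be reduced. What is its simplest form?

X·((X+(W+W·Z)')·X+(X+W')·X')+X·X'+X·(X+W')
= X·((X+W')·X+(X+W')·X')+X·X'+X·(X+W')   — absorption
= X·((X+W')·X+(X+W')·X')+X·(X+W')   — complement / identity
= X·(X+W')+X·(X+W')   — distribution
= X·(X+W')   — idempotence
= X   — absorption

X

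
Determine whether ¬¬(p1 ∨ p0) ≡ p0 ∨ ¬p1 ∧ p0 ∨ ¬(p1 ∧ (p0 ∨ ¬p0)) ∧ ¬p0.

E1: ¬¬(p1 ∨ p0)
    = p1 ∨ p0
E2: p0 ∨ ¬p1 ∧ p0 ∨ ¬(p1 ∧ (p0 ∨ ¬p0)) ∧ ¬p0
    = p0 ∨ ¬p1 ∧ p0 ∨ ¬p1 ∧ ¬p0
    = p0 ∨ ¬p1
These differ: at p0=0, p1=0, E1 = 0 but E2 = 1.

No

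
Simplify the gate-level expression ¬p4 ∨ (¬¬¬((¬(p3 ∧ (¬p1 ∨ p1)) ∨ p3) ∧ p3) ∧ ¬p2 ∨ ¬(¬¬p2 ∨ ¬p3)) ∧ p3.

¬p4 ∨ (¬¬¬((¬(p3 ∧ (¬p1 ∨ p1)) ∨ p3) ∧ p3) ∧ ¬p2 ∨ ¬(¬¬p2 ∨ ¬p3)) ∧ p3
= ¬p4 ∨ (¬¬¬((¬p3 ∨ p3) ∧ p3) ∧ ¬p2 ∨ ¬(¬¬p2 ∨ ¬p3)) ∧ p3   [complement / identity]
= ¬p4 ∨ (¬((¬p3 ∨ p3) ∧ p3) ∧ ¬p2 ∨ ¬(¬¬p2 ∨ ¬p3)) ∧ p3   [double negation]
= ¬p4 ∨ (¬p3 ∧ ¬p2 ∨ ¬(¬¬p2 ∨ ¬p3)) ∧ p3   [complement / identity]
= ¬p4 ∨ (¬p3 ∧ ¬p2 ∨ ¬p2 ∧ p3) ∧ p3   [De Morgan]
= ¬p4 ∨ ¬p2 ∧ p3   [distribution]

¬p4 ∨ ¬p2 ∧ p3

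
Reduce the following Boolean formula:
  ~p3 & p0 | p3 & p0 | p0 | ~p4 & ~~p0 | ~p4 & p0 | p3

p0 | p3

~p3 & p0 | p3 & p0 | p0 | ~p4 & ~~p0 | ~p4 & p0 | p3
= p0 | p0 | ~p4 & ~~p0 | ~p4 & p0 | p3   (distribution)
= p0 | p0 | ~p4 & p0 | ~p4 & p0 | p3   (double negation)
= p0 | p0 | (p0 | p0) & ~p4 | p3   (distribution)
= p0 | p0 | p3   (absorption)
= p0 | p3   (idempotence)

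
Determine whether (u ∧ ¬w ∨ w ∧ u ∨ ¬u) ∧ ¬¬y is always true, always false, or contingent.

(u ∧ ¬w ∨ w ∧ u ∨ ¬u) ∧ ¬¬y
= (u ∨ ¬u) ∧ ¬¬y   — distribution
= ¬¬y   — complement / identity
= y   — double negation
This depends on y, so it is not a constant.

contingent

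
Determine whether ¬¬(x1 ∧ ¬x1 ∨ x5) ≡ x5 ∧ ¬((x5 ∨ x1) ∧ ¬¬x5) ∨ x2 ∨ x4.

No

E1: ¬¬(x1 ∧ ¬x1 ∨ x5)
    = ¬¬x5
    = x5
E2: x5 ∧ ¬((x5 ∨ x1) ∧ ¬¬x5) ∨ x2 ∨ x4
    = x5 ∧ ¬((x5 ∨ x1) ∧ x5) ∨ x2 ∨ x4
    = x5 ∧ ¬x5 ∨ x2 ∨ x4
    = x2 ∨ x4
These differ: at x1=1, x2=1, x4=1, x5=0, E1 = 0 but E2 = 1.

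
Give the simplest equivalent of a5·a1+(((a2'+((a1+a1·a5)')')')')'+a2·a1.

a5·a1+a2

a5·a1+(((a2'+((a1+a1·a5)')')')')'+a2·a1
= a5·a1+(((a2'+(a1')')')')'+a2·a1   [absorption]
= a5·a1+(a2'+(a1')')'+a2·a1   [double negation]
= a5·a1+a2·a1'+a2·a1   [De Morgan]
= a5·a1+a2   [distribution]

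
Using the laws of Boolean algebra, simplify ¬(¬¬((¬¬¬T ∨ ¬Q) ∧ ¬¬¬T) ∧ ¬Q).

T ∨ Q

¬(¬¬((¬¬¬T ∨ ¬Q) ∧ ¬¬¬T) ∧ ¬Q)
= ¬(¬¬¬¬¬T ∧ ¬Q)   (absorption)
= ¬(¬¬¬T ∧ ¬Q)   (double negation)
= ¬¬T ∨ Q   (De Morgan)
= T ∨ Q   (double negation)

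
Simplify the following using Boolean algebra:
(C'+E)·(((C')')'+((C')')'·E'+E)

C'+E

(C'+E)·(((C')')'+((C')')'·E'+E)
= (C'+E)·(((C')')'+E)   (absorption)
= (C'+E)·(C'+E)   (double negation)
= C'+E   (idempotence)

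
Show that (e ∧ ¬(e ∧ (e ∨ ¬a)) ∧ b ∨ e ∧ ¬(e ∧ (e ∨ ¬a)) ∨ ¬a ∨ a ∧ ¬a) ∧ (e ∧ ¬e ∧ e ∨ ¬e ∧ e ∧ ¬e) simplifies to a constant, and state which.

False

(e ∧ ¬(e ∧ (e ∨ ¬a)) ∧ b ∨ e ∧ ¬(e ∧ (e ∨ ¬a)) ∨ ¬a ∨ a ∧ ¬a) ∧ (e ∧ ¬e ∧ e ∨ ¬e ∧ e ∧ ¬e)
= (e ∧ ¬(e ∧ (e ∨ ¬a)) ∨ ¬a ∨ a ∧ ¬a) ∧ (e ∧ ¬e ∧ e ∨ ¬e ∧ e ∧ ¬e)
= (e ∧ ¬(e ∧ (e ∨ ¬a)) ∨ ¬a ∨ a ∧ ¬a) ∧ e ∧ ¬e
= (e ∧ ¬(e ∧ (e ∨ ¬a)) ∨ ¬a) ∧ e ∧ ¬e
= (e ∧ ¬e ∨ ¬a) ∧ e ∧ ¬e
= e ∧ ¬e
= False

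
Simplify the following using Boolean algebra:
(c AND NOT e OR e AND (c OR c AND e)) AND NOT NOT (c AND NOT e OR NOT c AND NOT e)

(c AND NOT e OR e AND (c OR c AND e)) AND NOT NOT (c AND NOT e OR NOT c AND NOT e)
= (c AND NOT e OR e AND c) AND NOT NOT (c AND NOT e OR NOT c AND NOT e)   (absorption)
= c AND NOT NOT (c AND NOT e OR NOT c AND NOT e)   (distribution)
= c AND (c AND NOT e OR NOT c AND NOT e)   (double negation)
= c AND NOT e   (distribution)

c AND NOT e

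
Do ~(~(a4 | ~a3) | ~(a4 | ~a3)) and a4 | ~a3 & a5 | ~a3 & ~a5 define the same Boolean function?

E1: ~(~(a4 | ~a3) | ~(a4 | ~a3))
    = ~~(a4 | ~a3)   — idempotence
    = a4 | ~a3   — double negation
E2: a4 | ~a3 & a5 | ~a3 & ~a5
    = a4 | ~a3   — distribution
Both reduce to a4 | ~a3, so they are equivalent.

Yes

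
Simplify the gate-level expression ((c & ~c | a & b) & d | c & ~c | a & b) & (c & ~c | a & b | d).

((c & ~c | a & b) & d | c & ~c | a & b) & (c & ~c | a & b | d)
= (c & ~c | a & b) & (c & ~c | a & b | d)   (absorption)
= c & ~c | a & b   (absorption)
= a & b   (complement / identity)

a & b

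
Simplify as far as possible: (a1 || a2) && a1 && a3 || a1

(a1 || a2) && a1 && a3 || a1
= a1 && a3 || a1   — absorption
= a1   — absorption

a1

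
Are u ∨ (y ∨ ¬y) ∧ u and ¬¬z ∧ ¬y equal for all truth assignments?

E1: u ∨ (y ∨ ¬y) ∧ u
    = u ∨ u   — complement / identity
    = u   — idempotence
E2: ¬¬z ∧ ¬y
    = z ∧ ¬y   — double negation
These differ: at u=1, y=0, z=0, E1 = 1 but E2 = 0.

No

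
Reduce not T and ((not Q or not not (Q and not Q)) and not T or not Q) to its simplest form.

not T and not Q

not T and ((not Q or not not (Q and not Q)) and not T or not Q)
= not T and ((not Q or Q and not Q) and not T or not Q)   — double negation
= not T and (not Q and not T or not Q)   — complement / identity
= not T and not Q   — absorption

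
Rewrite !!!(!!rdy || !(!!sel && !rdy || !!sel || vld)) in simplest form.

!!!(!!rdy || !(!!sel && !rdy || !!sel || vld))
= !!!(!!rdy || !(!!sel || vld))
= !!!(!!rdy || !(sel || vld))
= !(!!rdy || !(sel || vld))
= !rdy && (sel || vld)

!rdy && (sel || vld)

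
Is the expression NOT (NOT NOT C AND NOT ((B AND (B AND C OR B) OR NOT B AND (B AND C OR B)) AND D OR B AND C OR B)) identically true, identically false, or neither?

neither

NOT (NOT NOT C AND NOT ((B AND (B AND C OR B) OR NOT B AND (B AND C OR B)) AND D OR B AND C OR B))
= NOT (NOT NOT C AND NOT ((B AND C OR B) AND D OR B AND C OR B))
= NOT (NOT NOT C AND NOT (B AND C OR B))
= NOT (NOT NOT C AND NOT B)
= NOT C OR B
This depends on B, C, so it is not a constant.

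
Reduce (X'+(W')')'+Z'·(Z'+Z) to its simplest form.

X·W'+Z'

(X'+(W')')'+Z'·(Z'+Z)
= X·W'+Z'·(Z'+Z)
= X·W'+Z'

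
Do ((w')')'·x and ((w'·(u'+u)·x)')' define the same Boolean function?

Yes

E1: ((w')')'·x
    = w'·x   [double negation]
E2: ((w'·(u'+u)·x)')'
    = ((w'·x)')'   [complement / identity]
    = w'·x   [double negation]
Both reduce to w'·x, so they are equivalent.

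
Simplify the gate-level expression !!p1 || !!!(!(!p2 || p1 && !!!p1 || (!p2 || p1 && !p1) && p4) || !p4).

p1 || !p2 && p4

!!p1 || !!!(!(!p2 || p1 && !!!p1 || (!p2 || p1 && !p1) && p4) || !p4)
= !!p1 || !!!(!(!p2 || p1 && !p1 || (!p2 || p1 && !p1) && p4) || !p4)   — double negation
= !!p1 || !!!(!(!p2 || p1 && !p1) || !p4)   — absorption
= p1 || !!!(!(!p2 || p1 && !p1) || !p4)   — double negation
= p1 || !!!(!!p2 || !p4)   — complement / identity
= p1 || !(!!p2 || !p4)   — double negation
= p1 || !p2 && p4   — De Morgan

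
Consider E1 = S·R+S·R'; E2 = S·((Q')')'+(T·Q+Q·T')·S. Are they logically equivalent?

Yes

E1: S·R+S·R'
    = S   — distribution
E2: S·((Q')')'+(T·Q+Q·T')·S
    = S·((Q')')'+Q·S   — distribution
    = S·Q'+Q·S   — double negation
    = S   — distribution
Both reduce to S, so they are equivalent.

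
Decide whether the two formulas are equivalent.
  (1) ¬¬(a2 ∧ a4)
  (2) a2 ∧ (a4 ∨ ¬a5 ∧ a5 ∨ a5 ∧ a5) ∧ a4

E1: ¬¬(a2 ∧ a4)
    = a2 ∧ a4   — double negation
E2: a2 ∧ (a4 ∨ ¬a5 ∧ a5 ∨ a5 ∧ a5) ∧ a4
    = a2 ∧ (a4 ∨ a5) ∧ a4   — distribution
    = a2 ∧ a4   — absorption
Both reduce to a2 ∧ a4, so they are equivalent.

Yes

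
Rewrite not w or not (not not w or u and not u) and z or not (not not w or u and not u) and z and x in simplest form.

not w or not (not not w or u and not u) and z or not (not not w or u and not u) and z and x
= not w or not (not not w or u and not u) and z
= not w or not not not w and z
= not w or not w and z
= not w

not w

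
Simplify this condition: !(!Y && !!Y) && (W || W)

!(!Y && !!Y) && (W || W)
= (Y || !Y) && (W || W)   (De Morgan)
= W || W   (complement / identity)
= W   (idempotence)

W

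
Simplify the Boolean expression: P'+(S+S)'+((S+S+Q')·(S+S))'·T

P'+S'

P'+(S+S)'+((S+S+Q')·(S+S))'·T
= P'+(S+S)'+(S+S)'·T
= P'+(S+S)'
= P'+S'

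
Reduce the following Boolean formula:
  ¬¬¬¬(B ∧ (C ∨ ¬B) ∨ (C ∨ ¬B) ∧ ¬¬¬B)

¬¬¬¬(B ∧ (C ∨ ¬B) ∨ (C ∨ ¬B) ∧ ¬¬¬B)
= ¬¬¬¬(B ∧ (C ∨ ¬B) ∨ (C ∨ ¬B) ∧ ¬B)   — double negation
= ¬¬¬¬(C ∨ ¬B)   — distribution
= ¬¬(C ∨ ¬B)   — double negation
= C ∨ ¬B   — double negation

C ∨ ¬B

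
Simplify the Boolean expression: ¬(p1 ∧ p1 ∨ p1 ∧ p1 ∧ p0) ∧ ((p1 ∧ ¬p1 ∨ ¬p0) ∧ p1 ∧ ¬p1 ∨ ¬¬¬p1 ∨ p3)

¬p1

¬(p1 ∧ p1 ∨ p1 ∧ p1 ∧ p0) ∧ ((p1 ∧ ¬p1 ∨ ¬p0) ∧ p1 ∧ ¬p1 ∨ ¬¬¬p1 ∨ p3)
= ¬(p1 ∧ p1) ∧ ((p1 ∧ ¬p1 ∨ ¬p0) ∧ p1 ∧ ¬p1 ∨ ¬¬¬p1 ∨ p3)   [absorption]
= ¬(p1 ∧ p1) ∧ (p1 ∧ ¬p1 ∨ ¬¬¬p1 ∨ p3)   [absorption]
= ¬p1 ∧ (p1 ∧ ¬p1 ∨ ¬¬¬p1 ∨ p3)   [idempotence]
= ¬p1 ∧ (¬¬¬p1 ∨ p3)   [complement / identity]
= ¬p1 ∧ (¬p1 ∨ p3)   [double negation]
= ¬p1   [absorption]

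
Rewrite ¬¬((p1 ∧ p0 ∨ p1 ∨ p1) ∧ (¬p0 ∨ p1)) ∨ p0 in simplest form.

¬¬((p1 ∧ p0 ∨ p1 ∨ p1) ∧ (¬p0 ∨ p1)) ∨ p0
= ¬¬((p1 ∨ p1) ∧ (¬p0 ∨ p1)) ∨ p0
= ¬¬(p1 ∧ ¬p0 ∨ p1) ∨ p0
= ¬¬p1 ∨ p0
= p1 ∨ p0

p1 ∨ p0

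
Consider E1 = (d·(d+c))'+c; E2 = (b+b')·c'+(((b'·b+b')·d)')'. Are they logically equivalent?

No

E1: (d·(d+c))'+c
    = d'+c   — absorption
E2: (b+b')·c'+(((b'·b+b')·d)')'
    = (b+b')·c'+((b'·d)')'   — complement / identity
    = c'+((b'·d)')'   — complement / identity
    = c'+b'·d   — double negation
These differ: at b=1, c=1, d=0, E1 = 1 but E2 = 0.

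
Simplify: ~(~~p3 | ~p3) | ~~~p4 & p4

~(~~p3 | ~p3) | ~~~p4 & p4
= ~p3 & p3 | ~~~p4 & p4   (De Morgan)
= ~p3 & p3 | ~p4 & p4   (double negation)
= ~p4 & p4   (complement / identity)
= 0   (complement)

0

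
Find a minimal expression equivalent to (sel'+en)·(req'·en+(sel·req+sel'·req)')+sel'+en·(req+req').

(sel'+en)·(req'·en+(sel·req+sel'·req)')+sel'+en·(req+req')
= (sel'+en)·(req'·en+req')+sel'+en·(req+req')   [distribution]
= (sel'+en)·req'+sel'+en·(req+req')   [absorption]
= (sel'+en)·req'+sel'+en   [complement / identity]
= sel'+en   [absorption]

sel'+en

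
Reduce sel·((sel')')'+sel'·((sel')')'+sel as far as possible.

1

sel·((sel')')'+sel'·((sel')')'+sel
= ((sel')')'+sel   (distribution)
= sel'+sel   (double negation)
= 1   (complement)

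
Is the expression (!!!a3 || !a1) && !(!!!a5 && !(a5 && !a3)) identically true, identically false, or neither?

(!!!a3 || !a1) && !(!!!a5 && !(a5 && !a3))
= (!!!a3 || !a1) && !(!a5 && !(a5 && !a3))   (double negation)
= (!!!a3 || !a1) && (a5 || a5 && !a3)   (De Morgan)
= (!!!a3 || !a1) && a5   (absorption)
= (!a3 || !a1) && a5   (double negation)
This depends on a1, a3, a5, so it is not a constant.

neither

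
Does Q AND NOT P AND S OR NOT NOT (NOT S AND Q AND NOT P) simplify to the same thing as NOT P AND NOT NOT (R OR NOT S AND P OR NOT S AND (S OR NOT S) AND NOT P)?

E1: Q AND NOT P AND S OR NOT NOT (NOT S AND Q AND NOT P)
    = Q AND NOT P AND S OR NOT S AND Q AND NOT P
    = Q AND NOT P
E2: NOT P AND NOT NOT (R OR NOT S AND P OR NOT S AND (S OR NOT S) AND NOT P)
    = NOT P AND NOT NOT (R OR NOT S AND P OR NOT S AND NOT P)
    = NOT P AND NOT NOT (R OR NOT S)
    = NOT P AND (R OR NOT S)
These differ: at P=0, Q=0, R=1, S=0, E1 = 0 but E2 = 1.

No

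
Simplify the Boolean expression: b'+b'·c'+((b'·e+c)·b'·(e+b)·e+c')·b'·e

b'+b'·c'+((b'·e+c)·b'·(e+b)·e+c')·b'·e
= b'+b'·c'+((b'·e+c)·b'·e+c')·b'·e   — absorption
= b'+((b'·e+c)·b'·e+c')·b'·e   — absorption
= b'+(b'·e+c')·b'·e   — absorption
= b'+b'·e   — absorption
= b'   — absorption

b'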